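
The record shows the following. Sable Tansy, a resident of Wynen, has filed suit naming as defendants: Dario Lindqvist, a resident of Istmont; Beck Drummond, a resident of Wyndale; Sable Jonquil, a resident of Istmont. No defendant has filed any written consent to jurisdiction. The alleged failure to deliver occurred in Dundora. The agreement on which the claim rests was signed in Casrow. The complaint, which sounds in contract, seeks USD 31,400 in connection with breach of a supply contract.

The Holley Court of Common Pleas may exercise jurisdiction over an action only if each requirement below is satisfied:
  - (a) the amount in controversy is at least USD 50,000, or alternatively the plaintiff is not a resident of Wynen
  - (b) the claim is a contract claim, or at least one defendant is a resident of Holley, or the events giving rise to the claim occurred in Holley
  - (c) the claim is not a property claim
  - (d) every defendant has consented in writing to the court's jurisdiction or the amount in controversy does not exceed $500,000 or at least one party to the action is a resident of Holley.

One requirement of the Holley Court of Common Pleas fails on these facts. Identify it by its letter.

(a)

The Holley Court of Common Pleas:
  (a) The amount in controversy is USD 31,400, below the USD 50,000 floor; the plaintiff resides in Wynen — no alternative holds. Not satisfied.
  (b) The claim is a contract claim, so one alternative holds. Condition met.
  (c) The claim is a contract claim, not a property claim. Met.
  (d) The amount in controversy is 31,400 dollars, within the 500,000 dollars ceiling, so this disjunct is met. Satisfied.
Only condition (a) fails.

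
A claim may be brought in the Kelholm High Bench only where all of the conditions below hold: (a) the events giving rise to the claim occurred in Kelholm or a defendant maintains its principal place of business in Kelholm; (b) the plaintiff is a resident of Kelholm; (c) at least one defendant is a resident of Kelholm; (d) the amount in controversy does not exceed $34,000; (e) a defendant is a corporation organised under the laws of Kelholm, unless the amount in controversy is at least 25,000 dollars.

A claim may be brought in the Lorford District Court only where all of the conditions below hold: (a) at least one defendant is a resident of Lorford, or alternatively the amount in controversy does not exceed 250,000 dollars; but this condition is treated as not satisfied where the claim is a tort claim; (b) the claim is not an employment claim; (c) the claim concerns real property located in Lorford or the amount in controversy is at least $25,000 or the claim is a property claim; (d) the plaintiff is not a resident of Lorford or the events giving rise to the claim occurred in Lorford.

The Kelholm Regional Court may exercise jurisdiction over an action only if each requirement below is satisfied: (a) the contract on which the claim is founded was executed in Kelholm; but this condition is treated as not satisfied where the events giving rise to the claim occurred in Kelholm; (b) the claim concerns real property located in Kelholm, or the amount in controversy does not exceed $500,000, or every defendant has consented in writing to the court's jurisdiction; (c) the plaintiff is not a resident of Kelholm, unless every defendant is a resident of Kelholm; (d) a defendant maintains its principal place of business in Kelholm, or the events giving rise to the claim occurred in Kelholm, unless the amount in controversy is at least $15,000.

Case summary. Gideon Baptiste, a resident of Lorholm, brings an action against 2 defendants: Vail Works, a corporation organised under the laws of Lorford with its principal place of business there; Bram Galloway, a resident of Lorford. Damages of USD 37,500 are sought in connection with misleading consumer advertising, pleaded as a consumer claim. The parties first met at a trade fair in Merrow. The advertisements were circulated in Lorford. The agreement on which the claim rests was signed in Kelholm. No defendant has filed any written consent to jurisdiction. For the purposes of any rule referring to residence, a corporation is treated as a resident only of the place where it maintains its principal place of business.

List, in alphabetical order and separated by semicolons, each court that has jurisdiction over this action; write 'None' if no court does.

The Kelholm High Bench:
  (a) The operative events occurred in Lorford, not Kelholm; the corporate defendant(s) have their principal place of business in Lorford, not Kelholm — no alternative holds. Not satisfied.
  (b) The plaintiff resides in Lorholm, not Kelholm. Fails.
  (c) No defendant resides in Kelholm (they reside in Lorford, Lorford). Fails.
  (d) The amount in controversy is USD 37,500, above the $34,000 ceiling. Condition not met.
  (e) The corporate defendant(s) are organised in Lorford, not Kelholm. However, the amount in controversy is $37,500, which meets the USD 25,000 floor, so the 'unless' proviso supplies this condition. Condition met.
  → The court lacks jurisdiction.
The Lorford District Court:
  (a) Vail Works resides in Lorford, which satisfies one of the alternatives. The carve-out does not apply: the claim is a consumer claim, not a tort claim. Condition met.
  (b) The claim is a consumer claim, not an employment claim. Satisfied.
  (c) The amount in controversy is $37,500, which meets the USD 25,000 floor, so this disjunct is met. Condition met.
  (d) The plaintiff resides in Lorholm, which is not Lorford — that alternative is enough. Met.
  → Jurisdiction lies.
The Kelholm Regional Court:
  (a) The contract was executed in Kelholm. The carve-out does not apply: the operative events occurred in Lorford, not Kelholm. Met.
  (b) The amount in controversy is USD 37,500, within the 500,000 dollars ceiling, so one alternative holds. Met.
  (c) The plaintiff resides in Lorholm, which is not Kelholm. Condition met.
  (d) The corporate defendant(s) have their principal place of business in Lorford, not Kelholm; the operative events occurred in Lorford, not Kelholm — none of the alternatives is met. However, the amount in controversy is USD 37,500, which meets the 15,000 dollars floor, so the 'unless' proviso supplies this condition. Condition met.
  → All conditions met; jurisdiction exists.

the Kelholm Regional Court; the Lorford District Court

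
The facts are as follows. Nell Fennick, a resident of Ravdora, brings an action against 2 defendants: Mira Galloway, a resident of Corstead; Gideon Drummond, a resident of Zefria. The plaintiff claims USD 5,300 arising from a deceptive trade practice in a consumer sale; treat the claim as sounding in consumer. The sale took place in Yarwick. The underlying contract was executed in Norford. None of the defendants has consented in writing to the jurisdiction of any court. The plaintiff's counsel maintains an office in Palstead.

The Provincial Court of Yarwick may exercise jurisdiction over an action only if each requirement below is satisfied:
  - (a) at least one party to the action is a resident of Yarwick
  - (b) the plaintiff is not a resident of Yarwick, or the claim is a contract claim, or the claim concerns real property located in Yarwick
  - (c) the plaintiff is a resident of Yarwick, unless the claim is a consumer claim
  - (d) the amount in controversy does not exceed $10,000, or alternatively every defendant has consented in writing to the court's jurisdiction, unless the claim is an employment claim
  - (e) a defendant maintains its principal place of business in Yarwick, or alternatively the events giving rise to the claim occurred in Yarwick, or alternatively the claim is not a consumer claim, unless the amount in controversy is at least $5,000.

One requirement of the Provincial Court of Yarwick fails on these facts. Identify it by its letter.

The Provincial Court of Yarwick:
  (a) No party resides in Yarwick. Not met.
  (b) The plaintiff resides in Ravdora, which is not Yarwick, so one alternative holds. Condition met.
  (c) The plaintiff resides in Ravdora, not Yarwick. But the claim is a consumer claim, and the 'unless' clause therefore excuses the requirement. Condition met.
  (d) The amount in controversy is 5,300 dollars, within the USD 10,000 ceiling, so this disjunct is met. Condition met.
  (e) The operative events occurred in Yarwick, which satisfies one of the alternatives. Satisfied.
Only condition (a) fails.

(a)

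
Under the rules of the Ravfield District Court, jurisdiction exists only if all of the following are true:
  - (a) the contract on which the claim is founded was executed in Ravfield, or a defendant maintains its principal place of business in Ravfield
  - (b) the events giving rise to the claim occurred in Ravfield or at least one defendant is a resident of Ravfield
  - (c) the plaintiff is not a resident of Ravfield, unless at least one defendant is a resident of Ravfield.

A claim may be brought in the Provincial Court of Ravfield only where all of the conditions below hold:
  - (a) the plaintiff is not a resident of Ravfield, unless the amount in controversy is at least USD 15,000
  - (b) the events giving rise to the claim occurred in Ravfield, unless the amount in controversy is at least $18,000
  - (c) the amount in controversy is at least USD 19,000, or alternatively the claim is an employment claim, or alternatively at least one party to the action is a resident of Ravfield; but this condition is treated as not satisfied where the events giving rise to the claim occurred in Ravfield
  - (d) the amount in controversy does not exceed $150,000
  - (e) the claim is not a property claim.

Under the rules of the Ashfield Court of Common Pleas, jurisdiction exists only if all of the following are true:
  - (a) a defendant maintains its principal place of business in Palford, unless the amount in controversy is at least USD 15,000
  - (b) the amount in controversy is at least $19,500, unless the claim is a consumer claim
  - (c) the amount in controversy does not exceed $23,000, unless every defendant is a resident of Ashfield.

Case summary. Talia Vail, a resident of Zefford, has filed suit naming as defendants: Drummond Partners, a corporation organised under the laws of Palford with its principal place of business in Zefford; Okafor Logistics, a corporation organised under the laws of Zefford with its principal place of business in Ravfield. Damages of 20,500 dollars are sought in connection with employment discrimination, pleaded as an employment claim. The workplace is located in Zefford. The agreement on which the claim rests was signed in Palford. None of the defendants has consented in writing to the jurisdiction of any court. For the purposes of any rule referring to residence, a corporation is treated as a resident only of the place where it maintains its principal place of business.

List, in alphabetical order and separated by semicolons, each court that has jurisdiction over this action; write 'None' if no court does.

The Ravfield District Court:
  (a) Okafor Logistics has its principal place of business in Ravfield, so this disjunct is met. Met.
  (b) Okafor Logistics resides in Ravfield, so this disjunct is met. Met.
  (c) The plaintiff resides in Zefford, which is not Ravfield. Satisfied.
  → All conditions met; jurisdiction exists.
The Provincial Court of Ravfield:
  (a) The plaintiff resides in Zefford, which is not Ravfield. Met.
  (b) The operative events occurred in Zefford, not Ravfield. But the amount in controversy is USD 20,500, which meets the $18,000 floor, and the 'unless' clause therefore excuses the requirement. Satisfied.
  (c) The amount in controversy is $20,500, which meets the USD 19,000 floor — that alternative is enough. And the carve-out is inapplicable — the operative events occurred in Zefford, not Ravfield. Condition met.
  (d) The amount in controversy is USD 20,500, within the USD 150,000 ceiling. Met.
  (e) The claim is an employment claim, not a property claim. Condition met.
  → The court has jurisdiction.
The Ashfield Court of Common Pleas:
  (a) The corporate defendant(s) have their principal place of business in Ravfield, Zefford, not Palford. But the amount in controversy is 20,500 dollars, which meets the USD 15,000 floor, and the 'unless' clause therefore excuses the requirement. Satisfied.
  (b) The amount in controversy is $20,500, which meets the 19,500 dollars floor. Satisfied.
  (c) The amount in controversy is 20,500 dollars, within the USD 23,000 ceiling. Satisfied.
  → Jurisdiction lies.

the Ashfield Court of Common Pleas; the Provincial Court of Ravfield; the Ravfield District Court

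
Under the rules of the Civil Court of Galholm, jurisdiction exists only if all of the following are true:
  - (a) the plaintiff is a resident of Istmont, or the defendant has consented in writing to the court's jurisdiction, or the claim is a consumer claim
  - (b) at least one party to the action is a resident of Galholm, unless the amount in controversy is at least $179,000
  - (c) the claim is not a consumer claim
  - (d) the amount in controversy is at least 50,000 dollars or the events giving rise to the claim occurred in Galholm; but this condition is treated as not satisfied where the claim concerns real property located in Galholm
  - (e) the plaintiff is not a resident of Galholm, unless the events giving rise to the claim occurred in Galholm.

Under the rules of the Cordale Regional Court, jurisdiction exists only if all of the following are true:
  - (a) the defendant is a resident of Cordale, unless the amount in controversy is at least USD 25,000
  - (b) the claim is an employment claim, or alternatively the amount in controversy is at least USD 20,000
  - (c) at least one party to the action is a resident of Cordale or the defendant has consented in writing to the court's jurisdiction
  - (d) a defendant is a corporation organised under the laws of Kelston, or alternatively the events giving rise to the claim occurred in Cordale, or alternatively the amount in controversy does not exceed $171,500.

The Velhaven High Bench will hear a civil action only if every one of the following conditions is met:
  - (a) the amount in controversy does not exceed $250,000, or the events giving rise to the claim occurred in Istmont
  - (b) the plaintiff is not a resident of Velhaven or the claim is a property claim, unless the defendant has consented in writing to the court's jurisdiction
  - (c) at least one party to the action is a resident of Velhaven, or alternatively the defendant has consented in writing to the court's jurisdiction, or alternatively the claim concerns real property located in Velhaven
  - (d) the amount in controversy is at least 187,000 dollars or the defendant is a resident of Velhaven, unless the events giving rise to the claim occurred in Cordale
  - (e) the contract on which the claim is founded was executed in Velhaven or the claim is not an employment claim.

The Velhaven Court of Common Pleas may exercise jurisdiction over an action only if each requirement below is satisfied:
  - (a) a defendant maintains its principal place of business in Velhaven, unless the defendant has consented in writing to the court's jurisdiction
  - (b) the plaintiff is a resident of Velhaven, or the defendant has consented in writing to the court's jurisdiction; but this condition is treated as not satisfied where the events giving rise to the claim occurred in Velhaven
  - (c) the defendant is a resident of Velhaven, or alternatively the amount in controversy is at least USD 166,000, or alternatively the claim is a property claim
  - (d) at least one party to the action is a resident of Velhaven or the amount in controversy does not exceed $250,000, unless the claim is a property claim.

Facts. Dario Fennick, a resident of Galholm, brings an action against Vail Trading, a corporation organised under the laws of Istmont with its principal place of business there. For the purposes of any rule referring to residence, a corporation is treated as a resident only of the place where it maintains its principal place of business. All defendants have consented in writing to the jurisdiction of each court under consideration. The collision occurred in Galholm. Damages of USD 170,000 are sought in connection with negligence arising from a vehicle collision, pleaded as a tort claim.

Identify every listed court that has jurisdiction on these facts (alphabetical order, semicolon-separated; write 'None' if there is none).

the Civil Court of Galholm; the Cordale Regional Court; the Velhaven Court of Common Pleas

The Civil Court of Galholm:
  (a) Every defendant has filed written consent, which satisfies one of the alternatives. Condition met.
  (b) Dario Fennick resides in Galholm. Satisfied.
  (c) The claim is a tort claim, not a consumer claim. Condition met.
  (d) The amount in controversy is 170,000 dollars, which meets the USD 50,000 floor, so one alternative holds. And the carve-out is inapplicable — the claim does not concern real property. Condition met.
  (e) The plaintiff resides in Galholm. But the operative events occurred in Galholm, and the 'unless' clause therefore excuses the requirement. Satisfied.
  → Jurisdiction lies.
The Cordale Regional Court:
  (a) The defendant resides in Istmont, not Cordale. However, the amount in controversy is $170,000, which meets the USD 25,000 floor, so the 'unless' proviso supplies this condition. Condition met.
  (b) The amount in controversy is USD 170,000, which meets the 20,000 dollars floor — that alternative is enough. Satisfied.
  (c) Every defendant has filed written consent, which satisfies one of the alternatives. Satisfied.
  (d) The amount in controversy is $170,000, within the 171,500 dollars ceiling — that alternative is enough. Condition met.
  → Jurisdiction lies.
The Velhaven High Bench:
  (a) The amount in controversy is $170,000, within the 250,000 dollars ceiling, which satisfies one of the alternatives. Condition met.
  (b) The plaintiff resides in Galholm, which is not Velhaven, so one alternative holds. Met.
  (c) Every defendant has filed written consent — that alternative is enough. Met.
  (d) The amount in controversy is USD 170,000, below the USD 187,000 floor; the defendant resides in Istmont, not Velhaven — no alternative holds. The proviso offers no rescue either, since the operative events occurred in Galholm, not Cordale. Not met.
  (e) The claim is a tort claim, not an employment claim, so this disjunct is met. Satisfied.
  → At least one condition fails; no jurisdiction.
The Velhaven Court of Common Pleas:
  (a) The corporate defendant(s) have their principal place of business in Istmont, not Velhaven. But every defendant has filed written consent, and the 'unless' clause therefore excuses the requirement. Condition met.
  (b) Every defendant has filed written consent, so one alternative holds. The carve-out does not apply: the operative events occurred in Galholm, not Velhaven. Met.
  (c) The amount in controversy is USD 170,000, which meets the 166,000 dollars floor, so one alternative holds. Satisfied.
  (d) The amount in controversy is 170,000 dollars, within the 250,000 dollars ceiling — that alternative is enough. Condition met.
  → The court has jurisdiction.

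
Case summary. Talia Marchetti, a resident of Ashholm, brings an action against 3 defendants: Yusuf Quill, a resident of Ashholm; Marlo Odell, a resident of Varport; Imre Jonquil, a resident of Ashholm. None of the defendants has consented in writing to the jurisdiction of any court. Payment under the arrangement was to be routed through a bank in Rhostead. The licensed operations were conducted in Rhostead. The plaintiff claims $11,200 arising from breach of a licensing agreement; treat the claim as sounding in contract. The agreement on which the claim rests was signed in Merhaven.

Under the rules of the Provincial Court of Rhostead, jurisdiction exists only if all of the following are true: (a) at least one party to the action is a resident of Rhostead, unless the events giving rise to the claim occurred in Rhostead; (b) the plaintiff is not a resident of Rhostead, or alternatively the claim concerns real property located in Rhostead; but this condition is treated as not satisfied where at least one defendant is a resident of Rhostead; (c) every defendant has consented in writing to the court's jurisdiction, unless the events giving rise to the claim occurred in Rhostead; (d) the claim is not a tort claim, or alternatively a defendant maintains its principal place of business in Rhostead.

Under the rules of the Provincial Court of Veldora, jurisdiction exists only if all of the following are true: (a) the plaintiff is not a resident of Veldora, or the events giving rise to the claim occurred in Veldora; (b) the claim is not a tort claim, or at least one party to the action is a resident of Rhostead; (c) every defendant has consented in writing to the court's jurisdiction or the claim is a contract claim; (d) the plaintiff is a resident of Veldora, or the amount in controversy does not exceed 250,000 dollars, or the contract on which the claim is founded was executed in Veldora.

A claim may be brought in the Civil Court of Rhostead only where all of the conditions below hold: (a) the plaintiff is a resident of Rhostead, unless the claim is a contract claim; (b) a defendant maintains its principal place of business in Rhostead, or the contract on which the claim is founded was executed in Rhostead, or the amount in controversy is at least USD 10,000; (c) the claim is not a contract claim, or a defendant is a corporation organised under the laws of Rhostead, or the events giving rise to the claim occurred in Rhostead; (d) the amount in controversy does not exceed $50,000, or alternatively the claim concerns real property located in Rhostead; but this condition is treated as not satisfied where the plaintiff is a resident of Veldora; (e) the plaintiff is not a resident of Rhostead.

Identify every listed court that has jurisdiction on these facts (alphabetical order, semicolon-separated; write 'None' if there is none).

the Civil Court of Rhostead; the Provincial Court of Rhostead; the Provincial Court of Veldora

The Provincial Court of Rhostead:
  (a) No party resides in Rhostead. But the operative events occurred in Rhostead, and the 'unless' clause therefore excuses the requirement. Satisfied.
  (b) The plaintiff resides in Ashholm, which is not Rhostead, so this disjunct is met. The carve-out does not apply: no defendant resides in Rhostead (they reside in Ashholm, Varport, Ashholm). Condition met.
  (c) No such written consent has been filed. The proviso rescues it, though: the operative events occurred in Rhostead. Met.
  (d) The claim is a contract claim, not a tort claim, so this disjunct is met. Condition met.
  → Jurisdiction lies.
The Provincial Court of Veldora:
  (a) The plaintiff resides in Ashholm, which is not Veldora — that alternative is enough. Condition met.
  (b) The claim is a contract claim, not a tort claim, so one alternative holds. Condition met.
  (c) The claim is a contract claim — that alternative is enough. Met.
  (d) The amount in controversy is USD 11,200, within the $250,000 ceiling, so this disjunct is met. Satisfied.
  → All conditions met; jurisdiction exists.
The Civil Court of Rhostead:
  (a) The plaintiff resides in Ashholm, not Rhostead. The proviso rescues it, though: the claim is a contract claim. Condition met.
  (b) The amount in controversy is $11,200, which meets the $10,000 floor — that alternative is enough. Satisfied.
  (c) The operative events occurred in Rhostead — that alternative is enough. Condition met.
  (d) The amount in controversy is 11,200 dollars, within the 50,000 dollars ceiling, so this disjunct is met. The carve-out does not apply: the plaintiff resides in Ashholm, not Veldora. Met.
  (e) The plaintiff resides in Ashholm, which is not Rhostead. Satisfied.
  → Every requirement is satisfied — jurisdiction.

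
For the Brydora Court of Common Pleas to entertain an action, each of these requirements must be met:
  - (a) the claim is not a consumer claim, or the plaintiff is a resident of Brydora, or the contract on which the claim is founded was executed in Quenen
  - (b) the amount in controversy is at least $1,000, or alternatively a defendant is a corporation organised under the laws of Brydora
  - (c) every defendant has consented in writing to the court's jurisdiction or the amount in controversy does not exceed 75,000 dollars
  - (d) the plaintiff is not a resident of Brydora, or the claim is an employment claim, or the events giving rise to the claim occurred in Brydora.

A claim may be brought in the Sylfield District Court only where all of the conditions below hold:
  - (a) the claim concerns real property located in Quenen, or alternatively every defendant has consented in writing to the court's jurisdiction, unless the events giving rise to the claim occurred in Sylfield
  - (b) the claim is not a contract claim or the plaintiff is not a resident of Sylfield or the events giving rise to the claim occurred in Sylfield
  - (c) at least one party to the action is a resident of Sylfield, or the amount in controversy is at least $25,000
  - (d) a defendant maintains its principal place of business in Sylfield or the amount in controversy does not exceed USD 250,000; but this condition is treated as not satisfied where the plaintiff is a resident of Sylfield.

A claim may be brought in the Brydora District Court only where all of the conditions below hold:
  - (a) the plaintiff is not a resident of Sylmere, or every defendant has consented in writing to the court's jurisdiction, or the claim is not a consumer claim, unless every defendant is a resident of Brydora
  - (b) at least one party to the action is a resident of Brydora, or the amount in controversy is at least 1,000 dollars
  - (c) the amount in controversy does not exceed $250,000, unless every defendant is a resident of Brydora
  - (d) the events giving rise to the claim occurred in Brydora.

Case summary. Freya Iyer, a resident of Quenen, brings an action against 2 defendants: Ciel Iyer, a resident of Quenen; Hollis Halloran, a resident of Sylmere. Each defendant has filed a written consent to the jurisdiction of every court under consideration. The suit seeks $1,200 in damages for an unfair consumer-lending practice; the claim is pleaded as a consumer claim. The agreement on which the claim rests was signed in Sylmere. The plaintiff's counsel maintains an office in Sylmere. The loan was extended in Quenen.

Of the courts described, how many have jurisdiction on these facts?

The Brydora Court of Common Pleas:
  (a) The claim is a consumer claim; the plaintiff resides in Quenen, not Brydora; the contract was executed in Sylmere, not Quenen — none of the alternatives is met. Condition not met.
  (b) The amount in controversy is 1,200 dollars, which meets the USD 1,000 floor, which satisfies one of the alternatives. Satisfied.
  (c) Every defendant has filed written consent, which satisfies one of the alternatives. Condition met.
  (d) The plaintiff resides in Quenen, which is not Brydora — that alternative is enough. Condition met.
  → No jurisdiction.
The Sylfield District Court:
  (a) Every defendant has filed written consent, so one alternative holds. Satisfied.
  (b) The claim is a consumer claim, not a contract claim, which satisfies one of the alternatives. Satisfied.
  (c) No party resides in Sylfield; the amount in controversy is 1,200 dollars, below the USD 25,000 floor — none of the alternatives is met. Condition not met.
  (d) The amount in controversy is 1,200 dollars, within the $250,000 ceiling, so this disjunct is met. And the carve-out is inapplicable — the plaintiff resides in Quenen, not Sylfield. Met.
  → The court lacks jurisdiction.
The Brydora District Court:
  (a) The plaintiff resides in Quenen, which is not Sylmere, which satisfies one of the alternatives. Condition met.
  (b) The amount in controversy is 1,200 dollars, which meets the USD 1,000 floor, so one alternative holds. Satisfied.
  (c) The amount in controversy is 1,200 dollars, within the USD 250,000 ceiling. Satisfied.
  (d) The operative events occurred in Quenen, not Brydora. Condition not met.
  → The court lacks jurisdiction.
No court satisfies all of its conditions.

0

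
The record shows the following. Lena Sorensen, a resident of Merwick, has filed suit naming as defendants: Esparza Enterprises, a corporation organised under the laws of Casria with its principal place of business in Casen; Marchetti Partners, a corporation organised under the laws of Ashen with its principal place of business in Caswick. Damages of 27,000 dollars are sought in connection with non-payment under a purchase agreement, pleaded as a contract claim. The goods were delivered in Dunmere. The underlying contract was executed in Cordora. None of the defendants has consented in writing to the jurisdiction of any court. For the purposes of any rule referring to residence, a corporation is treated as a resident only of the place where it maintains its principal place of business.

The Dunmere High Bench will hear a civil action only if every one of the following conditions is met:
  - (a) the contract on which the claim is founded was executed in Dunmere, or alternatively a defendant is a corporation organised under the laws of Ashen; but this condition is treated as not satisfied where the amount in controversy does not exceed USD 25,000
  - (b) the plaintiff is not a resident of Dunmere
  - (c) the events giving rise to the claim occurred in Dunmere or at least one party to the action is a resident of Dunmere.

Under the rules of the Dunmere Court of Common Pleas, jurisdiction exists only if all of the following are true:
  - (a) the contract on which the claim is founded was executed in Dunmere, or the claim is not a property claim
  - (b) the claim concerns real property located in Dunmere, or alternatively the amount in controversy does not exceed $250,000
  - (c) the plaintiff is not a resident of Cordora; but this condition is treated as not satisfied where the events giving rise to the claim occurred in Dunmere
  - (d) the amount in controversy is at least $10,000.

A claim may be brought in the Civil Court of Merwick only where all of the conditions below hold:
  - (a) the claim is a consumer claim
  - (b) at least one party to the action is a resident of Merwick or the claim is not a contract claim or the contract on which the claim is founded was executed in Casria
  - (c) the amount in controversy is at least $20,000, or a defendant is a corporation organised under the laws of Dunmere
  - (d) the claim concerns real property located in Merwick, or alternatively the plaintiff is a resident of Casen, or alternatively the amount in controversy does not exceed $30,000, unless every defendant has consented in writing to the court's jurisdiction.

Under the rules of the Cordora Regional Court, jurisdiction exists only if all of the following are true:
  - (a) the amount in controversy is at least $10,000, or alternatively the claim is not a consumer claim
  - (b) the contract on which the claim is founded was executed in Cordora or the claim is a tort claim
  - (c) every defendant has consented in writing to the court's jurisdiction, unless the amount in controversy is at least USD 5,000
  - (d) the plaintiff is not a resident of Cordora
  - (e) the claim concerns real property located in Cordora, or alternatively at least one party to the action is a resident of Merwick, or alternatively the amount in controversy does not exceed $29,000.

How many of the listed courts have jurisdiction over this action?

The Dunmere High Bench:
  (a) Marchetti Partners is organised under the laws of Ashen, so one alternative holds. The carve-out does not apply: the amount in controversy is 27,000 dollars, above the $25,000 ceiling. Satisfied.
  (b) The plaintiff resides in Merwick, which is not Dunmere. Satisfied.
  (c) The operative events occurred in Dunmere — that alternative is enough. Satisfied.
  → Every requirement is satisfied — jurisdiction.
The Dunmere Court of Common Pleas:
  (a) The claim is a contract claim, not a property claim, which satisfies one of the alternatives. Met.
  (b) The amount in controversy is $27,000, within the $250,000 ceiling, which satisfies one of the alternatives. Condition met.
  (c) The plaintiff resides in Merwick, which is not Cordora. But the carve-out bites: the operative events occurred in Dunmere. Not met.
  (d) The amount in controversy is USD 27,000, which meets the 10,000 dollars floor. Satisfied.
  → The court lacks jurisdiction.
The Civil Court of Merwick:
  (a) The claim is a contract claim, not a consumer claim. Not satisfied.
  (b) Lena Sorensen resides in Merwick — that alternative is enough. Condition met.
  (c) The amount in controversy is 27,000 dollars, which meets the USD 20,000 floor, so one alternative holds. Condition met.
  (d) The amount in controversy is $27,000, within the $30,000 ceiling, so this disjunct is met. Satisfied.
  → Not every requirement is met — no jurisdiction.
The Cordora Regional Court:
  (a) The amount in controversy is 27,000 dollars, which meets the USD 10,000 floor, so one alternative holds. Satisfied.
  (b) The contract was executed in Cordora, so this disjunct is met. Satisfied.
  (c) No such written consent has been filed. The proviso rescues it, though: the amount in controversy is $27,000, which meets the $5,000 floor. Met.
  (d) The plaintiff resides in Merwick, which is not Cordora. Satisfied.
  (e) Lena Sorensen resides in Merwick, so one alternative holds. Satisfied.
  → Every requirement is satisfied — jurisdiction.
Courts with jurisdiction: the Dunmere High Bench, the Cordora Regional Court — 2 in total.

2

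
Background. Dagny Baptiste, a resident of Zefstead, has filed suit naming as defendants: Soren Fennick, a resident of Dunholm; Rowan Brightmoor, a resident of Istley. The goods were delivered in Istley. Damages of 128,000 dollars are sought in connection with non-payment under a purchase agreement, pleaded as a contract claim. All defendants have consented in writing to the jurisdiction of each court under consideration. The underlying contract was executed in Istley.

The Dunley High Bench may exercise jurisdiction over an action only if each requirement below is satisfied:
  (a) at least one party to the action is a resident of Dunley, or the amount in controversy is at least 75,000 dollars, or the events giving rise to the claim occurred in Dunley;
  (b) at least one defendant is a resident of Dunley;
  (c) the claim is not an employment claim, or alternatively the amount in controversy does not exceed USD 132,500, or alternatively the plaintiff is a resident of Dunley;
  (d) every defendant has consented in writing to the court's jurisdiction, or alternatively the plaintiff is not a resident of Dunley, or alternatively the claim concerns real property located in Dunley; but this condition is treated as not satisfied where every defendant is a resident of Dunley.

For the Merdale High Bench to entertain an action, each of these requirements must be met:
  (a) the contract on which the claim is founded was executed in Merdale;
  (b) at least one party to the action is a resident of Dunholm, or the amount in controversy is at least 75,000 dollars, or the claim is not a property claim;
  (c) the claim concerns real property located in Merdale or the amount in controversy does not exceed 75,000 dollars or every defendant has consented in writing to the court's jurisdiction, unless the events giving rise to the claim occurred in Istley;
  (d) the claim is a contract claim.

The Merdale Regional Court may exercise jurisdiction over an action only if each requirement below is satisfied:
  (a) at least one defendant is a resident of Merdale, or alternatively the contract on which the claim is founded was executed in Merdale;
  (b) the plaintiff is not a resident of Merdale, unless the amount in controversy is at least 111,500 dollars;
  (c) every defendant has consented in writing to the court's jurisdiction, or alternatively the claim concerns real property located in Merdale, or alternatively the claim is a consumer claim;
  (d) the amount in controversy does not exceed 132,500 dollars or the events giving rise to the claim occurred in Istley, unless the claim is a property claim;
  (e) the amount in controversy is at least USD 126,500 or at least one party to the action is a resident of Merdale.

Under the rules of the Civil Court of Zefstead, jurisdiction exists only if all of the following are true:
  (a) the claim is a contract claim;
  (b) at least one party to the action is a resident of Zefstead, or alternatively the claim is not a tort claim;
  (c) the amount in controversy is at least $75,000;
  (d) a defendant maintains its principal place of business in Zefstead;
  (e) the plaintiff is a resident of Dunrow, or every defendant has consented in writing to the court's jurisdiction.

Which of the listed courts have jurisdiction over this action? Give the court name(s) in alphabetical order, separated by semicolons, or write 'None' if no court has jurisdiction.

None

The Dunley High Bench:
  (a) The amount in controversy is USD 128,000, which meets the 75,000 dollars floor, so this disjunct is met. Satisfied.
  (b) No defendant resides in Dunley (they reside in Dunholm, Istley). Fails.
  (c) The claim is a contract claim, not an employment claim, which satisfies one of the alternatives. Met.
  (d) Every defendant has filed written consent — that alternative is enough. The carve-out does not apply: the defendants reside as follows — Soren Fennick in Dunholm, Rowan Brightmoor in Istley — not all in Dunley. Condition met.
  → At least one condition fails; no jurisdiction.
The Merdale High Bench:
  (a) The contract was executed in Istley, not Merdale. Condition not met.
  (b) Soren Fennick resides in Dunholm — that alternative is enough. Condition met.
  (c) Every defendant has filed written consent — that alternative is enough. Satisfied.
  (d) The claim is a contract claim. Condition met.
  → No jurisdiction.
The Merdale Regional Court:
  (a) No defendant resides in Merdale (they reside in Dunholm, Istley); the contract was executed in Istley, not Merdale — every alternative fails. Not met.
  (b) The plaintiff resides in Zefstead, which is not Merdale. Satisfied.
  (c) Every defendant has filed written consent, so one alternative holds. Satisfied.
  (d) The amount in controversy is USD 128,000, within the 132,500 dollars ceiling, so one alternative holds. Condition met.
  (e) The amount in controversy is $128,000, which meets the $126,500 floor, so this disjunct is met. Condition met.
  → The court lacks jurisdiction.
The Civil Court of Zefstead:
  (a) The claim is a contract claim. Satisfied.
  (b) Dagny Baptiste resides in Zefstead, so this disjunct is met. Condition met.
  (c) The amount in controversy is 128,000 dollars, which meets the USD 75,000 floor. Condition met.
  (d) No defendant is a corporation. Condition not met.
  (e) Every defendant has filed written consent, which satisfies one of the alternatives. Satisfied.
  → No jurisdiction.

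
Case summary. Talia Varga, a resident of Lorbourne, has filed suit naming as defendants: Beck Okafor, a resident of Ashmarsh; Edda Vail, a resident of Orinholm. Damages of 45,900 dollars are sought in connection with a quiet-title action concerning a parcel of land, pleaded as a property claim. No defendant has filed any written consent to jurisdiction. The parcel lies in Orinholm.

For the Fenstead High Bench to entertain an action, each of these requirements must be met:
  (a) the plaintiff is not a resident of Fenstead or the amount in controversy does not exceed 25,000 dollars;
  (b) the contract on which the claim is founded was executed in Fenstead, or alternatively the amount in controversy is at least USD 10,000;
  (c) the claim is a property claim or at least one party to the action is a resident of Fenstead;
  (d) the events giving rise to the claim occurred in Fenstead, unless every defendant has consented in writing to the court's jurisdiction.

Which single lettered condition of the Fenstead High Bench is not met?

(d)

The Fenstead High Bench:
  (a) The plaintiff resides in Lorbourne, which is not Fenstead, so this disjunct is met. Satisfied.
  (b) The amount in controversy is USD 45,900, which meets the USD 10,000 floor — that alternative is enough. Satisfied.
  (c) The claim is a property claim — that alternative is enough. Satisfied.
  (d) The operative events occurred in Orinholm, not Fenstead. The proviso offers no rescue either, since no such written consent has been filed. Not satisfied.
Only condition (d) fails.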